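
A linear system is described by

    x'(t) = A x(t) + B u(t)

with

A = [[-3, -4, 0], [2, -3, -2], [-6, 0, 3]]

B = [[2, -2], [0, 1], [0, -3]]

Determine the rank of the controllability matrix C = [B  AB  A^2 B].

2

AB = [[-6, 2], [4, -1], [-12, 3]]
A^2B = [[2, -2], [0, 1], [0, -3]]
Controllability matrix C = [B  AB  A^2B] = [[2, -2, -6, 2, 2, -2], [0, 1, 4, -1, 0, 1], [0, -3, -12, 3, 0, -3]]
The rows r1, r2, r3 of C are linearly dependent: 3·r2 + r3 = 0 (check each entry), so rank(C) ≤ 2.
The 2×2 minor from rows 1, 2, columns 1, 2 is 2·1 - (-2)·0 = 2 - 0 = 2 ≠ 0, so rank(C) = 2.
rank(C) = 2 < n = 3, so the pair (A, B) is not completely controllable.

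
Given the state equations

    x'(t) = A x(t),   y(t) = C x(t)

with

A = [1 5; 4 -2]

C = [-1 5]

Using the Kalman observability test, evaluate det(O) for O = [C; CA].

-80

CA = [[19, -15]]
Observability matrix O = [C; CA] = [[-1, 5], [19, -15]]
det(O) = (-1)·(-15) - 5·19 = 15 - 95 = -80
Since det(O) ≠ 0, rank(O) = 2 and the system is completely observable.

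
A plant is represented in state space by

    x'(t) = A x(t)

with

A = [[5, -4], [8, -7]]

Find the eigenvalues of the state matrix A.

-3, 1

det(sI - A) = s^2 - (tr A)s + det A, with tr A = 5 + (-7) = -2 and det A = 5·(-7) - (-4)·8 = -35 - (-32) = -3.
So p(s) = det(sI - A) = s^2 + 2s - 3.
Factor s^2 + 2s - 3: two numbers with sum -2 and product -3 are 1 and -3, so s^2 + 2s - 3 = (s - 1)(s + 3).
Hence p(s) = (s - 1) (s + 3), with roots -3, 1.
At least one eigenvalue has non-negative real part, so the system is not asymptotically stable.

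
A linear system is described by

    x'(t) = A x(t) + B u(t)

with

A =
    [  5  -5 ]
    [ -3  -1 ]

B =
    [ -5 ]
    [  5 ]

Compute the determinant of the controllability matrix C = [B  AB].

200

AB = [[-50], [10]]
Controllability matrix C = [B  AB] = [[-5, -50], [5, 10]]
det(C) = (-5)·10 - (-50)·5 = -50 - (-250) = 200
Since det(C) ≠ 0, rank(C) = 2 and the system is completely controllable.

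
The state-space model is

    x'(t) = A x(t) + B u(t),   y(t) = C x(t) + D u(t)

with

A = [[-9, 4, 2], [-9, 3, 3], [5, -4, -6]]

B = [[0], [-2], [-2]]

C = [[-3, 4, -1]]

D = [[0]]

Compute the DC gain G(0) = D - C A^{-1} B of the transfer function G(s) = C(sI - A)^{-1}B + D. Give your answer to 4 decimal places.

-5.1000

G(0) = C(-A)^{-1}B + D = -C A^{-1} B + D.
det A = -60, so A^{-1} = (1/-60)·adj(A) = [[1/10, -4/15, -1/10], [13/20, -11/15, -3/20], [-7/20, 4/15, -3/20]]
A^{-1} B = [11/15, 53/30, -7/30]^T
C A^{-1} B = 51/10
G(0) = D - C A^{-1} B = 0 - (51/10) = -51/10 ≈ -5.1000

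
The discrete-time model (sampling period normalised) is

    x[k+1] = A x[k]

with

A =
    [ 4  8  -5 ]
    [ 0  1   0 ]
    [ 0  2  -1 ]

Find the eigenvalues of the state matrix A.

det(zI - A) = z^3 - (tr A)z^2 + (M11 + M22 + M33)z - det A, where Mii is the 2×2 principal minor of A obtained by deleting row i and column i.
tr A = 4 + 1 + (-1) = 4; M11 = 1·(-1) - 0·2 = -1 - 0 = -1; M22 = 4·(-1) - (-5)·0 = -4 - 0 = -4; M33 = 4·1 - 8·0 = 4 - 0 = 4; sum of minors = -1.
det A = 4·(1·(-1) - 0·2) - 8·(0·(-1) - 0·0) + (-5)·(0·2 - 1·0) = 4·(-1) - 8·0 + (-5)·0 = -4.
So p(z) = det(zI - A) = z^3 - 4z^2 - z + 4.
Rational-root test: any integer root divides 4. Testing small divisors, z = -1 works: p(-1) = -1 + (-4) + 1 + 4 = 0, so (z + 1) is a factor.
Dividing, p(z) = (z + 1)(z^2 - 5z + 4).
Factor z^2 - 5z + 4: two numbers with sum 5 and product 4 are 4 and 1, so z^2 - 5z + 4 = (z - 4)(z - 1).
Hence p(z) = (z - 4) (z - 1) (z + 1), with roots -1, 1, 4.

-1, 1, 4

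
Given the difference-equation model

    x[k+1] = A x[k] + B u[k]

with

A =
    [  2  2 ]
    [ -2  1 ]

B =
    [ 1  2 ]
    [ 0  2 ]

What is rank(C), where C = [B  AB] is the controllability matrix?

2

AB = [[2, 8], [-2, -2]]
Controllability matrix C = [B  AB] = [[1, 2, 2, 8], [0, 2, -2, -2]]
Take the 2×2 submatrix of C formed by columns 1, 2: [[1, 2], [0, 2]]. Its determinant is 1·2 - 2·0 = 2 - 0 = 2 ≠ 0.
So rank(C) ≥ 2; since C has 2 rows, rank(C) = 2.
rank(C) = 2 = n, so the pair (A, B) is completely controllable.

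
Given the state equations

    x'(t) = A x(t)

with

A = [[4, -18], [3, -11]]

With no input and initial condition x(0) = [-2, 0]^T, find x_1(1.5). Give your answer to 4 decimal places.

-0.2965

det(sI - A) = s^2 - (tr A)s + det A, with tr A = 4 + (-11) = -7 and det A = 4·(-11) - (-18)·3 = -44 - (-54) = 10.
So p(s) = det(sI - A) = s^2 + 7s + 10.
Factor s^2 + 7s + 10: two numbers with sum -7 and product 10 are -2 and -5, so s^2 + 7s + 10 = (s + 2)(s + 5).
Hence p(s) = (s + 2) (s + 5), with roots -5, -2.
The eigenvalues -5, -2 are distinct and real, so A is diagonalisable and x(t) = e^{At} x(0) = V diag(e^{λ_i t}) V^{-1} x(0), where the columns of V are the eigenvectors.
λ = -5: A - (-5)I = [[9, -18], [3, -6]]. Row 1 gives 9·v1 + (-18)·v2 = 0, so take v_1 = [-2, -1]^T.
λ = -2: A - (-2)I = [[6, -18], [3, -9]]. Row 1 gives 6·v1 + (-18)·v2 = 0, so take v_2 = [3, 1]^T.
V = [v_1 v_2] = [[-2, 3], [-1, 1]] has det V = 1, so V^{-1} = adj(V)/det V = [[1, -3], [1, -2]].
Modal coordinates z(0) = V^{-1} x(0): 1·(-2) + (-3)·0 = -2; 1·(-2) + (-2)·0 = -2; so z(0) = [-2, -2]^T.
x_1(t) = Σ_i (v_i)_1 · z_i(0) · e^{λ_i t} (row 1 of V times the modal terms).
x_1(1.5) = (-2)·(-2)·e^{-5·1.5} + 3·(-2)·e^{-2·1.5} = 4·0.000553 + (-6)·0.049787 = -0.2965.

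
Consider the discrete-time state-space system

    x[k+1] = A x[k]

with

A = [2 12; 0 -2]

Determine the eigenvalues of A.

det(zI - A) = z^2 - (tr A)z + det A, with tr A = 2 + (-2) = 0 and det A = 2·(-2) - 12·0 = -4 - 0 = -4.
So p(z) = det(zI - A) = z^2 - 4.
Factor z^2 - 4: two numbers with sum 0 and product -4 are 2 and -2, so z^2 - 4 = (z - 2)(z + 2).
Hence p(z) = (z - 2) (z + 2), with roots -2, 2.

-2, 2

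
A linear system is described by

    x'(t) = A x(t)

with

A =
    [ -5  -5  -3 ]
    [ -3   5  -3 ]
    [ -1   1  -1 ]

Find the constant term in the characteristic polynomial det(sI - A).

-4

Expand det(sI - A) for the 3×3 matrix.
p(s) = s^3 + s^2 - 40s - 4.
(Check: constant term = det(-A) = (-1)^3 det A = -4; coefficient of s^2 = -tr A = 1.)
The constant term is -4.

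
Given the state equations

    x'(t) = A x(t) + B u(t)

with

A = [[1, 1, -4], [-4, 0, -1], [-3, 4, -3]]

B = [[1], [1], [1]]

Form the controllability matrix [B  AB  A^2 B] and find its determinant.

AB = [[-2], [-5], [-2]]
A^2B = [[1], [10], [-8]]
Controllability matrix C = [B  AB  A^2B] = [[1, -2, 1], [1, -5, 10], [1, -2, -8]]
Expanding along the first row, det(C) = 1·((-5)·(-8) - 10·(-2)) - (-2)·(1·(-8) - 10·1) + 1·(1·(-2) - (-5)·1) = 1·60 - (-2)·(-18) + 1·3 = 27
Since det(C) ≠ 0, rank(C) = 3 and the system is completely controllable.

27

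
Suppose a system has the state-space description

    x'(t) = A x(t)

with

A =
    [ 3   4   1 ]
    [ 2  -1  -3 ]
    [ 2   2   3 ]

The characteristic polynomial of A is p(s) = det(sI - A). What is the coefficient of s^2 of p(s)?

-5

Expand det(sI - A) for the 3×3 matrix.
p(s) = s^3 - 5s^2 - s + 33.
(Check: constant term = det(-A) = (-1)^3 det A = 33; coefficient of s^2 = -tr A = -5.)
The coefficient of s^2 is -5.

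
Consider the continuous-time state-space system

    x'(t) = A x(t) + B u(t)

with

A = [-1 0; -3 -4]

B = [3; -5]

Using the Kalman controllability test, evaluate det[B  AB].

AB = [[-3], [11]]
Controllability matrix C = [B  AB] = [[3, -3], [-5, 11]]
det(C) = 3·11 - (-3)·(-5) = 33 - 15 = 18
Since det(C) ≠ 0, rank(C) = 2 and the system is completely controllable.

18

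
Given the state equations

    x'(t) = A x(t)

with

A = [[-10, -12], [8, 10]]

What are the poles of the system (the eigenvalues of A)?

-2, 2

det(sI - A) = s^2 - (tr A)s + det A, with tr A = (-10) + 10 = 0 and det A = (-10)·10 - (-12)·8 = -100 - (-96) = -4.
So p(s) = det(sI - A) = s^2 - 4.
Factor s^2 - 4: two numbers with sum 0 and product -4 are 2 and -2, so s^2 - 4 = (s - 2)(s + 2).
Hence p(s) = (s - 2) (s + 2), with roots -2, 2.
At least one eigenvalue has non-negative real part, so the system is not asymptotically stable.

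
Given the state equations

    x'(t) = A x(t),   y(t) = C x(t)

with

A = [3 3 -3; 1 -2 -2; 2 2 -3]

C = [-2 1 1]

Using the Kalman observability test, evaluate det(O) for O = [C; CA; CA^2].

174

CA = [[-3, -6, 1]]
CA^2 = [[-13, 5, 18]]
Observability matrix O = [C; CA; CA^2] = [[-2, 1, 1], [-3, -6, 1], [-13, 5, 18]]
Expanding along the first row, det(O) = (-2)·((-6)·18 - 1·5) - 1·((-3)·18 - 1·(-13)) + 1·((-3)·5 - (-6)·(-13)) = (-2)·(-113) - 1·(-41) + 1·(-93) = 174
Since det(O) ≠ 0, rank(O) = 3 and the system is completely observable.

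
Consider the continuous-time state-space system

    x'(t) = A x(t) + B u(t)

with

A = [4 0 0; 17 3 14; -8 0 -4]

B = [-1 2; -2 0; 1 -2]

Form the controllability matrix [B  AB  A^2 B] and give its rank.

2

AB = [[-4, 8], [-9, 6], [4, -8]]
A^2B = [[-16, 32], [-39, 42], [16, -32]]
Controllability matrix C = [B  AB  A^2B] = [[-1, 2, -4, 8, -16, 32], [-2, 0, -9, 6, -39, 42], [1, -2, 4, -8, 16, -32]]
The rows r1, r2, r3 of C are linearly dependent: r1 + r3 = 0 (check each entry), so rank(C) ≤ 2.
The 2×2 minor from rows 1, 2, columns 1, 2 is (-1)·0 - 2·(-2) = 0 - (-4) = 4 ≠ 0, so rank(C) = 2.
rank(C) = 2 < n = 3, so the pair (A, B) is not completely controllable.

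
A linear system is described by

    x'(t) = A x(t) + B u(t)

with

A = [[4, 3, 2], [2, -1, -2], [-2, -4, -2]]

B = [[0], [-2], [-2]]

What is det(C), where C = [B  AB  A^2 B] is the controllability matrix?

AB = [[-10], [6], [12]]
A^2B = [[2], [-50], [-28]]
Controllability matrix C = [B  AB  A^2B] = [[0, -10, 2], [-2, 6, -50], [-2, 12, -28]]
Expanding along the first row, det(C) = 0·(6·(-28) - (-50)·12) - (-10)·((-2)·(-28) - (-50)·(-2)) + 2·((-2)·12 - 6·(-2)) = 0·432 - (-10)·(-44) + 2·(-12) = -464
Since det(C) ≠ 0, rank(C) = 3 and the system is completely controllable.

-464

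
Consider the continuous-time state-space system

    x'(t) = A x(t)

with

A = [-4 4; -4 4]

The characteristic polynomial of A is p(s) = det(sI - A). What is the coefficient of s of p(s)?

0

For a 2×2 matrix, det(sI - A) = s^2 - (tr A)s + det A.
tr A = 0, det A = 0.
So p(s) = s^2.
The coefficient of s is 0.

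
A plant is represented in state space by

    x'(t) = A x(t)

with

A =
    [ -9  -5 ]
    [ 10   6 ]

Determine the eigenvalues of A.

det(sI - A) = s^2 - (tr A)s + det A, with tr A = (-9) + 6 = -3 and det A = (-9)·6 - (-5)·10 = -54 - (-50) = -4.
So p(s) = det(sI - A) = s^2 + 3s - 4.
Factor s^2 + 3s - 4: two numbers with sum -3 and product -4 are 1 and -4, so s^2 + 3s - 4 = (s - 1)(s + 4).
Hence p(s) = (s - 1) (s + 4), with roots -4, 1.
At least one eigenvalue has non-negative real part, so the system is not asymptotically stable.

-4, 1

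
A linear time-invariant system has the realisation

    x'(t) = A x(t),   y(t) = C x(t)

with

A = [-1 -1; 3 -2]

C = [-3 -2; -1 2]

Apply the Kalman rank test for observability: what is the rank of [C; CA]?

CA = [[-3, 7], [7, -3]]
Observability matrix O = [C; CA] = [[-3, -2], [-1, 2], [-3, 7], [7, -3]]
Take the 2×2 submatrix of O formed by rows 1, 2: [[-3, -2], [-1, 2]]. Its determinant is (-3)·2 - (-2)·(-1) = -6 - 2 = -8 ≠ 0.
So rank(O) ≥ 2; since O has 2 columns, rank(O) = 2.
rank(O) = 2 = n, so the pair (A, C) is completely observable.

2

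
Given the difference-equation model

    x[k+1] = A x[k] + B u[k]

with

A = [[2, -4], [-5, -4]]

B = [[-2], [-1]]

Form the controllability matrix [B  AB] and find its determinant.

AB = [[0], [14]]
Controllability matrix C = [B  AB] = [[-2, 0], [-1, 14]]
det(C) = (-2)·14 - 0·(-1) = -28 - 0 = -28
Since det(C) ≠ 0, rank(C) = 2 and the system is completely controllable.

-28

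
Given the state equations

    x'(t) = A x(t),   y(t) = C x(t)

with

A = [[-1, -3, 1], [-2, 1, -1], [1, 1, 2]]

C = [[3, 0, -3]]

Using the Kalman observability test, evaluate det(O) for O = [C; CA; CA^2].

-891

CA = [[-6, -12, -3]]
CA^2 = [[27, 3, 0]]
Observability matrix O = [C; CA; CA^2] = [[3, 0, -3], [-6, -12, -3], [27, 3, 0]]
Expanding along the first row, det(O) = 3·((-12)·0 - (-3)·3) - 0·((-6)·0 - (-3)·27) + (-3)·((-6)·3 - (-12)·27) = 3·9 - 0·81 + (-3)·306 = -891
Since det(O) ≠ 0, rank(O) = 3 and the system is completely observable.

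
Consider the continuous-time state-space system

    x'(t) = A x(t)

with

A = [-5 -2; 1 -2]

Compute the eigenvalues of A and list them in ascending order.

det(sI - A) = s^2 - (tr A)s + det A, with tr A = (-5) + (-2) = -7 and det A = (-5)·(-2) - (-2)·1 = 10 - (-2) = 12.
So p(s) = det(sI - A) = s^2 + 7s + 12.
Factor s^2 + 7s + 12: two numbers with sum -7 and product 12 are -3 and -4, so s^2 + 7s + 12 = (s + 3)(s + 4).
Hence p(s) = (s + 3) (s + 4), with roots -4, -3.
All eigenvalues have negative real part, so the system is asymptotically stable.

-4, -3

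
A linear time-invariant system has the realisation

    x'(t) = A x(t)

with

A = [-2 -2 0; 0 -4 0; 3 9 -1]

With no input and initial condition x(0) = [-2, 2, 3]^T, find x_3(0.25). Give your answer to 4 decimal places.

det(sI - A) = s^3 - (tr A)s^2 + (M11 + M22 + M33)s - det A, where Mii is the 2×2 principal minor of A obtained by deleting row i and column i.
tr A = (-2) + (-4) + (-1) = -7; M11 = (-4)·(-1) - 0·9 = 4 - 0 = 4; M22 = (-2)·(-1) - 0·3 = 2 - 0 = 2; M33 = (-2)·(-4) - (-2)·0 = 8 - 0 = 8; sum of minors = 14.
det A = (-2)·((-4)·(-1) - 0·9) - (-2)·(0·(-1) - 0·3) + 0·(0·9 - (-4)·3) = (-2)·4 - (-2)·0 + 0·12 = -8.
So p(s) = det(sI - A) = s^3 + 7s^2 + 14s + 8.
Rational-root test: any integer root divides 8. Testing small divisors, s = -1 works: p(-1) = -1 + 7 + (-14) + 8 = 0, so (s + 1) is a factor.
Dividing, p(s) = (s + 1)(s^2 + 6s + 8).
Factor s^2 + 6s + 8: two numbers with sum -6 and product 8 are -2 and -4, so s^2 + 6s + 8 = (s + 2)(s + 4).
Hence p(s) = (s + 1) (s + 2) (s + 4), with roots -4, -2, -1.
The eigenvalues -4, -2, -1 are distinct and real, so A is diagonalisable and x(t) = e^{At} x(0) = V diag(e^{λ_i t}) V^{-1} x(0), where the columns of V are the eigenvectors.
λ = -4: A - (-4)I = [[2, -2, 0], [0, 0, 0], [3, 9, 3]]. v must be orthogonal to every row; (row 1) × (row 3) = [-6, -6, 24], so take v_1 = [1, 1, -4]^T.
λ = -2: A - (-2)I = [[0, -2, 0], [0, -2, 0], [3, 9, 1]]. v must be orthogonal to every row; (row 1) × (row 3) = [-2, 0, 6], so take v_2 = [-1, 0, 3]^T.
λ = -1: A - (-1)I = [[-1, -2, 0], [0, -3, 0], [3, 9, 0]]. v must be orthogonal to every row; (row 1) × (row 2) = [0, 0, 3], so take v_3 = [0, 0, 1]^T.
V = [v_1 v_2 v_3] = [[1, -1, 0], [1, 0, 0], [-4, 3, 1]] has det V = 1, so V^{-1} = adj(V)/det V = [[0, 1, 0], [-1, 1, 0], [3, 1, 1]].
Modal coordinates z(0) = V^{-1} x(0): 0·(-2) + 1·2 + 0·3 = 2; (-1)·(-2) + 1·2 + 0·3 = 4; 3·(-2) + 1·2 + 1·3 = -1; so z(0) = [2, 4, -1]^T.
x_3(t) = Σ_i (v_i)_3 · z_i(0) · e^{λ_i t} (row 3 of V times the modal terms).
x_3(0.25) = (-4)·2·e^{-4·0.25} + 3·4·e^{-2·0.25} + 1·(-1)·e^{-1·0.25} = (-8)·0.367879 + 12·0.606531 + (-1)·0.778801 = 3.5565.

3.5565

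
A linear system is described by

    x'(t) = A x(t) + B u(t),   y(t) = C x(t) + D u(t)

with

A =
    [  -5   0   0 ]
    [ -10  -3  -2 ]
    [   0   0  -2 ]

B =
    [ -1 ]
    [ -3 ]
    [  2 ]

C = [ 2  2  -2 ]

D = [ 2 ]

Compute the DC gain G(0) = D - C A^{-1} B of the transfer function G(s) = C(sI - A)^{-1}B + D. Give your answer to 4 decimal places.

G(0) = C(-A)^{-1}B + D = -C A^{-1} B + D.
det A = -30, so A^{-1} = (1/-30)·adj(A) = [[-1/5, 0, 0], [2/3, -1/3, 1/3], [0, 0, -1/2]]
A^{-1} B = [1/5, 1, -1]^T
C A^{-1} B = 22/5
G(0) = D - C A^{-1} B = 2 - (22/5) = -12/5 ≈ -2.4000

-2.4000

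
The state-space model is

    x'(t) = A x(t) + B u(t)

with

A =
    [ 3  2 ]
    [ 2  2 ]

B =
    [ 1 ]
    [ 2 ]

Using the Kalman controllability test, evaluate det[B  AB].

-8

AB = [[7], [6]]
Controllability matrix C = [B  AB] = [[1, 7], [2, 6]]
det(C) = 1·6 - 7·2 = 6 - 14 = -8
Since det(C) ≠ 0, rank(C) = 2 and the system is completely controllable.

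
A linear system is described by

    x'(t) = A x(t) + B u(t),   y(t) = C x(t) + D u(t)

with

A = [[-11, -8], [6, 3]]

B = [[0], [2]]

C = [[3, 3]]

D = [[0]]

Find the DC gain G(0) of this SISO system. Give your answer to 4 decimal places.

G(0) = C(-A)^{-1}B + D = -C A^{-1} B + D.
det A = 15, so A^{-1} = (1/15)·adj(A) = [[1/5, 8/15], [-2/5, -11/15]]
A^{-1} B = [16/15, -22/15]^T
C A^{-1} B = -6/5
G(0) = D - C A^{-1} B = 0 - (-6/5) = 6/5 ≈ 1.2000

1.2000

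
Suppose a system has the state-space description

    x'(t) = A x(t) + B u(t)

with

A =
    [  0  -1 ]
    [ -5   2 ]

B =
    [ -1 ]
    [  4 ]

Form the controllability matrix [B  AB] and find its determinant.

AB = [[-4], [13]]
Controllability matrix C = [B  AB] = [[-1, -4], [4, 13]]
det(C) = (-1)·13 - (-4)·4 = -13 - (-16) = 3
Since det(C) ≠ 0, rank(C) = 2 and the system is completely controllable.

3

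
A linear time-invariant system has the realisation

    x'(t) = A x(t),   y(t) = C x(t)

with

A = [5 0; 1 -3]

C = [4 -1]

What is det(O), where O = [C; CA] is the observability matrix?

31

CA = [[19, 3]]
Observability matrix O = [C; CA] = [[4, -1], [19, 3]]
det(O) = 4·3 - (-1)·19 = 12 - (-19) = 31
Since det(O) ≠ 0, rank(O) = 2 and the system is completely observable.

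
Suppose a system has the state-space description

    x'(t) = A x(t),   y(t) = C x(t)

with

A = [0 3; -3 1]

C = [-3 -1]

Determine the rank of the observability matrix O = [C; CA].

CA = [[3, -10]]
Observability matrix O = [C; CA] = [[-3, -1], [3, -10]]
det(O) = (-3)·(-10) - (-1)·3 = 30 - (-3) = 33 ≠ 0, so rank(O) = 2.
rank(O) = 2 = n, so the pair (A, C) is completely observable.

2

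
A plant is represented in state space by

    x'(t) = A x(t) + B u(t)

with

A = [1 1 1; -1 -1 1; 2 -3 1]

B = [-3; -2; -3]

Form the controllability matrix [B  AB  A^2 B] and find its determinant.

AB = [[-8], [2], [-3]]
A^2B = [[-9], [3], [-25]]
Controllability matrix C = [B  AB  A^2B] = [[-3, -8, -9], [-2, 2, 3], [-3, -3, -25]]
Expanding along the first row, det(C) = (-3)·(2·(-25) - 3·(-3)) - (-8)·((-2)·(-25) - 3·(-3)) + (-9)·((-2)·(-3) - 2·(-3)) = (-3)·(-41) - (-8)·59 + (-9)·12 = 487
Since det(C) ≠ 0, rank(C) = 3 and the system is completely controllable.

487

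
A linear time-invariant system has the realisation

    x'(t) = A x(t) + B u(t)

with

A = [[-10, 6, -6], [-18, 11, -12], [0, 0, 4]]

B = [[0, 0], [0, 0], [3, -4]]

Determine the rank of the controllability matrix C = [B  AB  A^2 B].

AB = [[-18, 24], [-36, 48], [12, -16]]
A^2B = [[-108, 144], [-216, 288], [48, -64]]
Controllability matrix C = [B  AB  A^2B] = [[0, 0, -18, 24, -108, 144], [0, 0, -36, 48, -216, 288], [3, -4, 12, -16, 48, -64]]
The rows r1, r2, r3 of C are linearly dependent: -2·r1 + r2 = 0 (check each entry), so rank(C) ≤ 2.
The 2×2 minor from rows 1, 3, columns 1, 3 is 0·12 - (-18)·3 = 0 - (-54) = 54 ≠ 0, so rank(C) = 2.
rank(C) = 2 < n = 3, so the pair (A, B) is not completely controllable.

2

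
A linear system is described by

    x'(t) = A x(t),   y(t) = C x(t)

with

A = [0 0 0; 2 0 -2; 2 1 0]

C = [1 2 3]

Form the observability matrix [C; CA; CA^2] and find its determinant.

CA = [[10, 3, -4]]
CA^2 = [[-2, -4, -6]]
Observability matrix O = [C; CA; CA^2] = [[1, 2, 3], [10, 3, -4], [-2, -4, -6]]
Expanding along the first row, det(O) = 1·(3·(-6) - (-4)·(-4)) - 2·(10·(-6) - (-4)·(-2)) + 3·(10·(-4) - 3·(-2)) = 1·(-34) - 2·(-68) + 3·(-34) = 0
Since det(O) = 0, rank(O) < 3 and the system is not completely observable.

0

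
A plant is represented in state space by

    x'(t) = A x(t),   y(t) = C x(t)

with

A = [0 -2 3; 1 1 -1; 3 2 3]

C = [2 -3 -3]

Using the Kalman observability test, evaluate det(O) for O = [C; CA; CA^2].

2329

CA = [[-12, -13, 0]]
CA^2 = [[-13, 11, -23]]
Observability matrix O = [C; CA; CA^2] = [[2, -3, -3], [-12, -13, 0], [-13, 11, -23]]
Expanding along the first row, det(O) = 2·((-13)·(-23) - 0·11) - (-3)·((-12)·(-23) - 0·(-13)) + (-3)·((-12)·11 - (-13)·(-13)) = 2·299 - (-3)·276 + (-3)·(-301) = 2329
Since det(O) ≠ 0, rank(O) = 3 and the system is completely observable.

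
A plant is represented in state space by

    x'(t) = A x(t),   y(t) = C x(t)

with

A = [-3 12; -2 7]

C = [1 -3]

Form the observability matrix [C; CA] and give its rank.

CA = [[3, -9]]
Observability matrix O = [C; CA] = [[1, -3], [3, -9]]
Every row of O is a scalar multiple of row 1 = [1, -3] (multipliers 1, 3), so the rows span a one-dimensional space.
O ≠ 0, hence rank(O) = 1.
rank(O) = 1 < n = 2, so the pair (A, C) is not completely observable.

1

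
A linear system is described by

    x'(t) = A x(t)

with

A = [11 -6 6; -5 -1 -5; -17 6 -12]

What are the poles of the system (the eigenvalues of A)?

det(sI - A) = s^3 - (tr A)s^2 + (M11 + M22 + M33)s - det A, where Mii is the 2×2 principal minor of A obtained by deleting row i and column i.
tr A = 11 + (-1) + (-12) = -2; M11 = (-1)·(-12) - (-5)·6 = 12 - (-30) = 42; M22 = 11·(-12) - 6·(-17) = -132 - (-102) = -30; M33 = 11·(-1) - (-6)·(-5) = -11 - 30 = -41; sum of minors = -29.
det A = 11·((-1)·(-12) - (-5)·6) - (-6)·((-5)·(-12) - (-5)·(-17)) + 6·((-5)·6 - (-1)·(-17)) = 11·42 - (-6)·(-25) + 6·(-47) = 30.
So p(s) = det(sI - A) = s^3 + 2s^2 - 29s - 30.
Rational-root test: any integer root divides -30. Testing small divisors, s = -1 works: p(-1) = -1 + 2 + 29 + (-30) = 0, so (s + 1) is a factor.
Dividing, p(s) = (s + 1)(s^2 + s - 30).
Factor s^2 + s - 30: two numbers with sum -1 and product -30 are 5 and -6, so s^2 + s - 30 = (s - 5)(s + 6).
Hence p(s) = (s - 5) (s + 1) (s + 6), with roots -6, -1, 5.
At least one eigenvalue has non-negative real part, so the system is not asymptotically stable.

-6, -1, 5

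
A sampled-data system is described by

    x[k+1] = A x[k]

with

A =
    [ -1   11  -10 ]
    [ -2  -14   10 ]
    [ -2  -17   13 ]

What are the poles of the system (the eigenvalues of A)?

det(zI - A) = z^3 - (tr A)z^2 + (M11 + M22 + M33)z - det A, where Mii is the 2×2 principal minor of A obtained by deleting row i and column i.
tr A = (-1) + (-14) + 13 = -2; M11 = (-14)·13 - 10·(-17) = -182 - (-170) = -12; M22 = (-1)·13 - (-10)·(-2) = -13 - 20 = -33; M33 = (-1)·(-14) - 11·(-2) = 14 - (-22) = 36; sum of minors = -9.
det A = (-1)·((-14)·13 - 10·(-17)) - 11·((-2)·13 - 10·(-2)) + (-10)·((-2)·(-17) - (-14)·(-2)) = (-1)·(-12) - 11·(-6) + (-10)·6 = 18.
So p(z) = det(zI - A) = z^3 + 2z^2 - 9z - 18.
Rational-root test: any integer root divides -18. Testing small divisors, z = -2 works: p(-2) = -8 + 8 + 18 + (-18) = 0, so (z + 2) is a factor.
Dividing, p(z) = (z + 2)(z^2 - 9).
Factor z^2 - 9: two numbers with sum 0 and product -9 are 3 and -3, so z^2 - 9 = (z - 3)(z + 3).
Hence p(z) = (z - 3) (z + 2) (z + 3), with roots -3, -2, 3.

-3, -2, 3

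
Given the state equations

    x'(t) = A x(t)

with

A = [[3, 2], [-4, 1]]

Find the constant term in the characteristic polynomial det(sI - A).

11

For a 2×2 matrix, det(sI - A) = s^2 - (tr A)s + det A.
tr A = 4, det A = 11.
So p(s) = s^2 - 4s + 11.
The constant term is 11.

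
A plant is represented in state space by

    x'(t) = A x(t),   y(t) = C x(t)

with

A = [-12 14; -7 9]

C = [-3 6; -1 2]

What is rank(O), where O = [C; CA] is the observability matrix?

CA = [[-6, 12], [-2, 4]]
Observability matrix O = [C; CA] = [[-3, 6], [-1, 2], [-6, 12], [-2, 4]]
Every row of O is a scalar multiple of row 1 = [-3, 6] (multipliers 1, 1/3, 2, 2/3), so the rows span a one-dimensional space.
O ≠ 0, hence rank(O) = 1.
rank(O) = 1 < n = 2, so the pair (A, C) is not completely observable.

1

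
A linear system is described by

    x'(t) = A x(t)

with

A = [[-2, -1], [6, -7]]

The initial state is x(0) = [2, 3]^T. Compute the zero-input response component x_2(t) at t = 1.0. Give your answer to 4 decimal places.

0.0897

det(sI - A) = s^2 - (tr A)s + det A, with tr A = (-2) + (-7) = -9 and det A = (-2)·(-7) - (-1)·6 = 14 - (-6) = 20.
So p(s) = det(sI - A) = s^2 + 9s + 20.
Factor s^2 + 9s + 20: two numbers with sum -9 and product 20 are -4 and -5, so s^2 + 9s + 20 = (s + 4)(s + 5).
Hence p(s) = (s + 4) (s + 5), with roots -5, -4.
The eigenvalues -5, -4 are distinct and real, so A is diagonalisable and x(t) = e^{At} x(0) = V diag(e^{λ_i t}) V^{-1} x(0), where the columns of V are the eigenvectors.
λ = -5: A - (-5)I = [[3, -1], [6, -2]]. Row 1 gives 3·v1 + (-1)·v2 = 0, so take v_1 = [1, 3]^T.
λ = -4: A - (-4)I = [[2, -1], [6, -3]]. Row 1 gives 2·v1 + (-1)·v2 = 0, so take v_2 = [-1, -2]^T.
V = [v_1 v_2] = [[1, -1], [3, -2]] has det V = 1, so V^{-1} = adj(V)/det V = [[-2, 1], [-3, 1]].
Modal coordinates z(0) = V^{-1} x(0): (-2)·2 + 1·3 = -1; (-3)·2 + 1·3 = -3; so z(0) = [-1, -3]^T.
x_2(t) = Σ_i (v_i)_2 · z_i(0) · e^{λ_i t} (row 2 of V times the modal terms).
x_2(1.0) = 3·(-1)·e^{-5·1.0} + (-2)·(-3)·e^{-4·1.0} = (-3)·0.006738 + 6·0.018316 = 0.0897.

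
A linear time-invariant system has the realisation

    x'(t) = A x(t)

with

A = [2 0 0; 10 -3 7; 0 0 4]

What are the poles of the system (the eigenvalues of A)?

det(sI - A) = s^3 - (tr A)s^2 + (M11 + M22 + M33)s - det A, where Mii is the 2×2 principal minor of A obtained by deleting row i and column i.
tr A = 2 + (-3) + 4 = 3; M11 = (-3)·4 - 7·0 = -12 - 0 = -12; M22 = 2·4 - 0·0 = 8 - 0 = 8; M33 = 2·(-3) - 0·10 = -6 - 0 = -6; sum of minors = -10.
det A = 2·((-3)·4 - 7·0) - 0·(10·4 - 7·0) + 0·(10·0 - (-3)·0) = 2·(-12) - 0·40 + 0·0 = -24.
So p(s) = det(sI - A) = s^3 - 3s^2 - 10s + 24.
Rational-root test: any integer root divides 24. Testing small divisors, s = 2 works: p(2) = 8 + (-12) + (-20) + 24 = 0, so (s - 2) is a factor.
Dividing, p(s) = (s - 2)(s^2 - s - 12).
Factor s^2 - s - 12: two numbers with sum 1 and product -12 are 4 and -3, so s^2 - s - 12 = (s - 4)(s + 3).
Hence p(s) = (s - 4) (s - 2) (s + 3), with roots -3, 2, 4.
At least one eigenvalue has non-negative real part, so the system is not asymptotically stable.

-3, 2, 4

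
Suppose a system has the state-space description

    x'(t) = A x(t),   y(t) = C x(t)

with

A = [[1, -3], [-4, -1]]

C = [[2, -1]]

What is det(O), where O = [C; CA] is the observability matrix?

-4

CA = [[6, -5]]
Observability matrix O = [C; CA] = [[2, -1], [6, -5]]
det(O) = 2·(-5) - (-1)·6 = -10 - (-6) = -4
Since det(O) ≠ 0, rank(O) = 2 and the system is completely observable.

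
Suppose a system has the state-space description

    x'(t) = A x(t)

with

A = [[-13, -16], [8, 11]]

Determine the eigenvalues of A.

-5, 3

det(sI - A) = s^2 - (tr A)s + det A, with tr A = (-13) + 11 = -2 and det A = (-13)·11 - (-16)·8 = -143 - (-128) = -15.
So p(s) = det(sI - A) = s^2 + 2s - 15.
Factor s^2 + 2s - 15: two numbers with sum -2 and product -15 are 3 and -5, so s^2 + 2s - 15 = (s - 3)(s + 5).
Hence p(s) = (s - 3) (s + 5), with roots -5, 3.
At least one eigenvalue has non-negative real part, so the system is not asymptotically stable.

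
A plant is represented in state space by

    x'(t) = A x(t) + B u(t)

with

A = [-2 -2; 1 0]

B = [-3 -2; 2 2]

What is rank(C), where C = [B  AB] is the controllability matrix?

AB = [[2, 0], [-3, -2]]
Controllability matrix C = [B  AB] = [[-3, -2, 2, 0], [2, 2, -3, -2]]
Take the 2×2 submatrix of C formed by columns 1, 2: [[-3, -2], [2, 2]]. Its determinant is (-3)·2 - (-2)·2 = -6 - (-4) = -2 ≠ 0.
So rank(C) ≥ 2; since C has 2 rows, rank(C) = 2.
rank(C) = 2 = n, so the pair (A, B) is completely controllable.

2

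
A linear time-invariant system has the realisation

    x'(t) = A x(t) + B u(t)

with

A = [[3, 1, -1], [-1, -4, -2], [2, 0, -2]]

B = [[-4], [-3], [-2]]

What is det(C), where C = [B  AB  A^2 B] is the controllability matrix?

772

AB = [[-13], [20], [-4]]
A^2B = [[-15], [-59], [-18]]
Controllability matrix C = [B  AB  A^2B] = [[-4, -13, -15], [-3, 20, -59], [-2, -4, -18]]
Expanding along the first row, det(C) = (-4)·(20·(-18) - (-59)·(-4)) - (-13)·((-3)·(-18) - (-59)·(-2)) + (-15)·((-3)·(-4) - 20·(-2)) = (-4)·(-596) - (-13)·(-64) + (-15)·52 = 772
Since det(C) ≠ 0, rank(C) = 3 and the system is completely controllable.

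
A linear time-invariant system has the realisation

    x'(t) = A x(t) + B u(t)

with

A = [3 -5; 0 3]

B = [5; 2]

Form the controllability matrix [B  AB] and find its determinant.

20

AB = [[5], [6]]
Controllability matrix C = [B  AB] = [[5, 5], [2, 6]]
det(C) = 5·6 - 5·2 = 30 - 10 = 20
Since det(C) ≠ 0, rank(C) = 2 and the system is completely controllable.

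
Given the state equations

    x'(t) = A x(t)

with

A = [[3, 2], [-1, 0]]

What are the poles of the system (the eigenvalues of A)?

1, 2

det(sI - A) = s^2 - (tr A)s + det A, with tr A = 3 + 0 = 3 and det A = 3·0 - 2·(-1) = 0 - (-2) = 2.
So p(s) = det(sI - A) = s^2 - 3s + 2.
Factor s^2 - 3s + 2: two numbers with sum 3 and product 2 are 2 and 1, so s^2 - 3s + 2 = (s - 2)(s - 1).
Hence p(s) = (s - 2) (s - 1), with roots 1, 2.
At least one eigenvalue has non-negative real part, so the system is not asymptotically stable.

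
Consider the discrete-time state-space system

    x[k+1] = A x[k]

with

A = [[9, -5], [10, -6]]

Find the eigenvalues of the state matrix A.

det(zI - A) = z^2 - (tr A)z + det A, with tr A = 9 + (-6) = 3 and det A = 9·(-6) - (-5)·10 = -54 - (-50) = -4.
So p(z) = det(zI - A) = z^2 - 3z - 4.
Factor z^2 - 3z - 4: two numbers with sum 3 and product -4 are 4 and -1, so z^2 - 3z - 4 = (z - 4)(z + 1).
Hence p(z) = (z - 4) (z + 1), with roots -1, 4.

-1, 4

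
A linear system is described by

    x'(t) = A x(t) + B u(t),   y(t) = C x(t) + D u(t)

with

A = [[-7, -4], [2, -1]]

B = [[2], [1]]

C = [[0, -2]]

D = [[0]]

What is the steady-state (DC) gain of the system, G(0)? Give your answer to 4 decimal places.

G(0) = C(-A)^{-1}B + D = -C A^{-1} B + D.
det A = 15, so A^{-1} = (1/15)·adj(A) = [[-1/15, 4/15], [-2/15, -7/15]]
A^{-1} B = [2/15, -11/15]^T
C A^{-1} B = 22/15
G(0) = D - C A^{-1} B = 0 - (22/15) = -22/15 ≈ -1.4667

-1.4667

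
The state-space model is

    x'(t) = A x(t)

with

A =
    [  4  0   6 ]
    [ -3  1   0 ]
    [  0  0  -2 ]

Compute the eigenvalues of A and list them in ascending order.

det(sI - A) = s^3 - (tr A)s^2 + (M11 + M22 + M33)s - det A, where Mii is the 2×2 principal minor of A obtained by deleting row i and column i.
tr A = 4 + 1 + (-2) = 3; M11 = 1·(-2) - 0·0 = -2 - 0 = -2; M22 = 4·(-2) - 6·0 = -8 - 0 = -8; M33 = 4·1 - 0·(-3) = 4 - 0 = 4; sum of minors = -6.
det A = 4·(1·(-2) - 0·0) - 0·((-3)·(-2) - 0·0) + 6·((-3)·0 - 1·0) = 4·(-2) - 0·6 + 6·0 = -8.
So p(s) = det(sI - A) = s^3 - 3s^2 - 6s + 8.
Rational-root test: any integer root divides 8. Testing small divisors, s = 1 works: p(1) = 1 + (-3) + (-6) + 8 = 0, so (s - 1) is a factor.
Dividing, p(s) = (s - 1)(s^2 - 2s - 8).
Factor s^2 - 2s - 8: two numbers with sum 2 and product -8 are 4 and -2, so s^2 - 2s - 8 = (s - 4)(s + 2).
Hence p(s) = (s - 4) (s - 1) (s + 2), with roots -2, 1, 4.
At least one eigenvalue has non-negative real part, so the system is not asymptotically stable.

-2, 1, 4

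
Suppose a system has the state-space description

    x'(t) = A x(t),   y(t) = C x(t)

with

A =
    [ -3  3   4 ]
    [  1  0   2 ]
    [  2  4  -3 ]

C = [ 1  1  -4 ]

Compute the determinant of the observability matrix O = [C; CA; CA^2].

CA = [[-10, -13, 18]]
CA^2 = [[53, 42, -120]]
Observability matrix O = [C; CA; CA^2] = [[1, 1, -4], [-10, -13, 18], [53, 42, -120]]
Expanding along the first row, det(O) = 1·((-13)·(-120) - 18·42) - 1·((-10)·(-120) - 18·53) + (-4)·((-10)·42 - (-13)·53) = 1·804 - 1·246 + (-4)·269 = -518
Since det(O) ≠ 0, rank(O) = 3 and the system is completely observable.

-518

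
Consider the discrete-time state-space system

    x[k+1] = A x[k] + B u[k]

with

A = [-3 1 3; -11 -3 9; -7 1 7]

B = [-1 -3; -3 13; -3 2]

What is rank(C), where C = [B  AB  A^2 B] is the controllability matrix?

2

AB = [[-9, 28], [-7, 12], [-17, 48]]
A^2B = [[-31, 72], [-33, 88], [-63, 152]]
Controllability matrix C = [B  AB  A^2B] = [[-1, -3, -9, 28, -31, 72], [-3, 13, -7, 12, -33, 88], [-3, 2, -17, 48, -63, 152]]
The rows r1, r2, r3 of C are linearly dependent: -3·r1 - r2 + 2·r3 = 0 (check each entry), so rank(C) ≤ 2.
The 2×2 minor from rows 1, 2, columns 1, 2 is (-1)·13 - (-3)·(-3) = -13 - 9 = -22 ≠ 0, so rank(C) = 2.
rank(C) = 2 < n = 3, so the pair (A, B) is not completely controllable.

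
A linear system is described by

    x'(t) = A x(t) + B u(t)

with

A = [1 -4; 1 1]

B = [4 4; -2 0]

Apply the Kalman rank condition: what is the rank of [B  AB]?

AB = [[12, 4], [2, 4]]
Controllability matrix C = [B  AB] = [[4, 4, 12, 4], [-2, 0, 2, 4]]
Take the 2×2 submatrix of C formed by columns 1, 2: [[4, 4], [-2, 0]]. Its determinant is 4·0 - 4·(-2) = 0 - (-8) = 8 ≠ 0.
So rank(C) ≥ 2; since C has 2 rows, rank(C) = 2.
rank(C) = 2 = n, so the pair (A, B) is completely controllable.

2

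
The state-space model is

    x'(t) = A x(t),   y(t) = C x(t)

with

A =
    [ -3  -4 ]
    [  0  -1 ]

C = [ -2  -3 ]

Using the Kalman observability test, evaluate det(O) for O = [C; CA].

CA = [[6, 11]]
Observability matrix O = [C; CA] = [[-2, -3], [6, 11]]
det(O) = (-2)·11 - (-3)·6 = -22 - (-18) = -4
Since det(O) ≠ 0, rank(O) = 2 and the system is completely observable.

-4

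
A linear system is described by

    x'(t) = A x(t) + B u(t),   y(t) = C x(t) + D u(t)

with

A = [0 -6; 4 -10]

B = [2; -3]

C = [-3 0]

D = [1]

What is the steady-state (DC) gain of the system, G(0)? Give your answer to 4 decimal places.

G(0) = C(-A)^{-1}B + D = -C A^{-1} B + D.
det A = 24, so A^{-1} = (1/24)·adj(A) = [[-5/12, 1/4], [-1/6, 0]]
A^{-1} B = [-19/12, -1/3]^T
C A^{-1} B = 19/4
G(0) = D - C A^{-1} B = 1 - (19/4) = -15/4 ≈ -3.7500

-3.7500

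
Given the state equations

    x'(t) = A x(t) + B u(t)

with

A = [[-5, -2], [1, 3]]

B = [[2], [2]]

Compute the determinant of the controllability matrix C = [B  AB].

44

AB = [[-14], [8]]
Controllability matrix C = [B  AB] = [[2, -14], [2, 8]]
det(C) = 2·8 - (-14)·2 = 16 - (-28) = 44
Since det(C) ≠ 0, rank(C) = 2 and the system is completely controllable.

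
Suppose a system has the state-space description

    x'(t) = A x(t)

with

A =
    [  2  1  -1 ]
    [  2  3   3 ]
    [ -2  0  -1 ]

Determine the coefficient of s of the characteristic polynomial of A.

Expand det(sI - A) for the 3×3 matrix.
p(s) = s^3 - 4s^2 - 3s + 16.
(Check: constant term = det(-A) = (-1)^3 det A = 16; coefficient of s^2 = -tr A = -4.)
The coefficient of s is -3.

-3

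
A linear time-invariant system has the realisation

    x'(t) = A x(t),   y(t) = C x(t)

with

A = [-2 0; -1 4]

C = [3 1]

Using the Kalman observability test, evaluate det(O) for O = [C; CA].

CA = [[-7, 4]]
Observability matrix O = [C; CA] = [[3, 1], [-7, 4]]
det(O) = 3·4 - 1·(-7) = 12 - (-7) = 19
Since det(O) ≠ 0, rank(O) = 2 and the system is completely observable.

19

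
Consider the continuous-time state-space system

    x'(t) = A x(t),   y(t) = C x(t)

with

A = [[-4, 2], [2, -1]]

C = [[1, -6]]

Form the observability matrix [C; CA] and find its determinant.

CA = [[-16, 8]]
Observability matrix O = [C; CA] = [[1, -6], [-16, 8]]
det(O) = 1·8 - (-6)·(-16) = 8 - 96 = -88
Since det(O) ≠ 0, rank(O) = 2 and the system is completely observable.

-88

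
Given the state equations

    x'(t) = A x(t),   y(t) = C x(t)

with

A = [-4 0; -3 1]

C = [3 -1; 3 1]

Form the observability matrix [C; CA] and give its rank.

CA = [[-9, -1], [-15, 1]]
Observability matrix O = [C; CA] = [[3, -1], [3, 1], [-9, -1], [-15, 1]]
Take the 2×2 submatrix of O formed by rows 1, 2: [[3, -1], [3, 1]]. Its determinant is 3·1 - (-1)·3 = 3 - (-3) = 6 ≠ 0.
So rank(O) ≥ 2; since O has 2 columns, rank(O) = 2.
rank(O) = 2 = n, so the pair (A, C) is completely observable.

2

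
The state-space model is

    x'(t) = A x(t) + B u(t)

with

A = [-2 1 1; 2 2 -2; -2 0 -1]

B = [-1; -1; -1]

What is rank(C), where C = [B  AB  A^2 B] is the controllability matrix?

3

AB = [[0], [-2], [3]]
A^2B = [[1], [-10], [-3]]
Controllability matrix C = [B  AB  A^2B] = [[-1, 0, 1], [-1, -2, -10], [-1, 3, -3]]
det(C) = (-1)·((-2)·(-3) - (-10)·3) - 0·((-1)·(-3) - (-10)·(-1)) + 1·((-1)·3 - (-2)·(-1)) = (-1)·36 - 0·(-7) + 1·(-5) = -41 ≠ 0, so rank(C) = 3.
rank(C) = 3 = n, so the pair (A, B) is completely controllable.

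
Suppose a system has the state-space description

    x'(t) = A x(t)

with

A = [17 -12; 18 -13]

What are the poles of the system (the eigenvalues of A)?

det(sI - A) = s^2 - (tr A)s + det A, with tr A = 17 + (-13) = 4 and det A = 17·(-13) - (-12)·18 = -221 - (-216) = -5.
So p(s) = det(sI - A) = s^2 - 4s - 5.
Factor s^2 - 4s - 5: two numbers with sum 4 and product -5 are 5 and -1, so s^2 - 4s - 5 = (s - 5)(s + 1).
Hence p(s) = (s - 5) (s + 1), with roots -1, 5.
At least one eigenvalue has non-negative real part, so the system is not asymptotically stable.

-1, 5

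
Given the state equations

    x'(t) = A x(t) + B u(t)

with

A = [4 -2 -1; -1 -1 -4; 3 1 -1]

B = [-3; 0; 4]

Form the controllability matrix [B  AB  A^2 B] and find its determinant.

AB = [[-16], [-13], [-13]]
A^2B = [[-25], [81], [-48]]
Controllability matrix C = [B  AB  A^2B] = [[-3, -16, -25], [0, -13, 81], [4, -13, -48]]
Expanding along the first row, det(C) = (-3)·((-13)·(-48) - 81·(-13)) - (-16)·(0·(-48) - 81·4) + (-25)·(0·(-13) - (-13)·4) = (-3)·1677 - (-16)·(-324) + (-25)·52 = -11515
Since det(C) ≠ 0, rank(C) = 3 and the system is completely controllable.

-11515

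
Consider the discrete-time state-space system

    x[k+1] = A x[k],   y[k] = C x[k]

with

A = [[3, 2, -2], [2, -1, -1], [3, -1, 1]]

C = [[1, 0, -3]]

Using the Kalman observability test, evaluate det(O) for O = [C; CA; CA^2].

CA = [[-6, 5, -5]]
CA^2 = [[-23, -12, 2]]
Observability matrix O = [C; CA; CA^2] = [[1, 0, -3], [-6, 5, -5], [-23, -12, 2]]
Expanding along the first row, det(O) = 1·(5·2 - (-5)·(-12)) - 0·((-6)·2 - (-5)·(-23)) + (-3)·((-6)·(-12) - 5·(-23)) = 1·(-50) - 0·(-127) + (-3)·187 = -611
Since det(O) ≠ 0, rank(O) = 3 and the system is completely observable.

-611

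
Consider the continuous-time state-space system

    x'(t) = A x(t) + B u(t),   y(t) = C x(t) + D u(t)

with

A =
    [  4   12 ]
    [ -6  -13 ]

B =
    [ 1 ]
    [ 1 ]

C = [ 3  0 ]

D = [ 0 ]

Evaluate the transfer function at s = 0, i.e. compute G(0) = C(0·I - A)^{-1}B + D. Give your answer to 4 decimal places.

G(0) = C(-A)^{-1}B + D = -C A^{-1} B + D.
det A = 20, so A^{-1} = (1/20)·adj(A) = [[-13/20, -3/5], [3/10, 1/5]]
A^{-1} B = [-5/4, 1/2]^T
C A^{-1} B = -15/4
G(0) = D - C A^{-1} B = 0 - (-15/4) = 15/4 ≈ 3.7500

3.7500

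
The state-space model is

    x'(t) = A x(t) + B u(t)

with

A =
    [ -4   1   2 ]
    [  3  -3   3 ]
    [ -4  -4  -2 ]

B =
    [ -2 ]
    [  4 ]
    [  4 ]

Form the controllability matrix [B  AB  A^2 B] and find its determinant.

AB = [[20], [-6], [-16]]
A^2B = [[-118], [30], [-24]]
Controllability matrix C = [B  AB  A^2B] = [[-2, 20, -118], [4, -6, 30], [4, -16, -24]]
Expanding along the first row, det(C) = (-2)·((-6)·(-24) - 30·(-16)) - 20·(4·(-24) - 30·4) + (-118)·(4·(-16) - (-6)·4) = (-2)·624 - 20·(-216) + (-118)·(-40) = 7792
Since det(C) ≠ 0, rank(C) = 3 and the system is completely controllable.

7792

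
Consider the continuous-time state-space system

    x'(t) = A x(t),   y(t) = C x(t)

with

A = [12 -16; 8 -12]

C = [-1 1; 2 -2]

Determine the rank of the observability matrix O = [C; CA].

1

CA = [[-4, 4], [8, -8]]
Observability matrix O = [C; CA] = [[-1, 1], [2, -2], [-4, 4], [8, -8]]
Every row of O is a scalar multiple of row 1 = [-1, 1] (multipliers 1, -2, 4, -8), so the rows span a one-dimensional space.
O ≠ 0, hence rank(O) = 1.
rank(O) = 1 < n = 2, so the pair (A, C) is not completely observable.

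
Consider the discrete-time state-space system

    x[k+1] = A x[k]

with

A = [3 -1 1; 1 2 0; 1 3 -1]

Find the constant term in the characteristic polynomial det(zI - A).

Expand det(zI - A) for the 3×3 matrix.
p(z) = z^3 - 4z^2 + z + 6.
(Check: constant term = det(-A) = (-1)^3 det A = 6; coefficient of z^2 = -tr A = -4.)
The constant term is 6.

6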